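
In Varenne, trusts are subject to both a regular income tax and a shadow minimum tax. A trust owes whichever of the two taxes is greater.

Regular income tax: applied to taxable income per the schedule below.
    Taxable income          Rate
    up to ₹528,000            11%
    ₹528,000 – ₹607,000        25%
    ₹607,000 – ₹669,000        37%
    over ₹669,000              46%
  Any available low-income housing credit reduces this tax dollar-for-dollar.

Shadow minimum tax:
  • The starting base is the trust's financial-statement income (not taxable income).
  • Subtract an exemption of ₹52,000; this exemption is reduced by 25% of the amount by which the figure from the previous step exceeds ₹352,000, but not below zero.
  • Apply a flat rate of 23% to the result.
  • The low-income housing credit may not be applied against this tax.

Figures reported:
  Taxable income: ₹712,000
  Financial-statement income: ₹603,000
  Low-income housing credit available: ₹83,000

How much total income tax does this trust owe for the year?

Regular income tax:
  ₹528,000 × 11% = ₹58,080
  ₹79,000 × 25% = ₹19,750
  ₹62,000 × 37% = ₹22,940
  ₹43,000 × 46% = ₹19,780
  → ₹120,550
  Less low-income housing credit ₹83,000 → ₹37,550

Shadow minimum tax:
  Base (financial-statement income): ₹603,000
  Exemption: 25% × (₹603,000 − ₹352,000) = ₹62,750 ≥ ₹52,000, so the exemption is fully phased out
  Base: ₹603,000 − ₹0 = ₹603,000
  ₹603,000 × 23% = ₹138,690

₹138,690 > ₹37,550, so the shadow minimum tax is the binding amount.

₹138,690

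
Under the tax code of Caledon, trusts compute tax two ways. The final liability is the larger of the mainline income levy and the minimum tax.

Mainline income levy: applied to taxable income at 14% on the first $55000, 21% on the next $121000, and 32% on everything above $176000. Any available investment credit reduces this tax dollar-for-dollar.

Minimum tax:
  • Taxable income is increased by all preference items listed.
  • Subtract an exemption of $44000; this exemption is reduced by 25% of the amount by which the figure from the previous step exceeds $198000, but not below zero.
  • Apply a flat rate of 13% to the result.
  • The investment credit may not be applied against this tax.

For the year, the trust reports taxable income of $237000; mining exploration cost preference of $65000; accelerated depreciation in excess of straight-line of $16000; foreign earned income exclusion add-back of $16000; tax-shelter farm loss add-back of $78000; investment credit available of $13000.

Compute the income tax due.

$53560

Mainline income levy:
  $55000 × 14% = $7700
  $121000 × 21% = $25410
  $61000 × 32% = $19520
  → $52630
  Less investment credit $13000 → $39630

Minimum tax:
  Adjusted income: $237000 + $65000 + $16000 + $16000 + $78000 = $412000
  Exemption: 25% × ($412000 − $198000) = $53500 ≥ $44000, so the exemption is fully phased out
  Base: $412000 − $0 = $412000
  $412000 × 13% = $53560

$53560 > $39630, so the minimum tax is the binding amount.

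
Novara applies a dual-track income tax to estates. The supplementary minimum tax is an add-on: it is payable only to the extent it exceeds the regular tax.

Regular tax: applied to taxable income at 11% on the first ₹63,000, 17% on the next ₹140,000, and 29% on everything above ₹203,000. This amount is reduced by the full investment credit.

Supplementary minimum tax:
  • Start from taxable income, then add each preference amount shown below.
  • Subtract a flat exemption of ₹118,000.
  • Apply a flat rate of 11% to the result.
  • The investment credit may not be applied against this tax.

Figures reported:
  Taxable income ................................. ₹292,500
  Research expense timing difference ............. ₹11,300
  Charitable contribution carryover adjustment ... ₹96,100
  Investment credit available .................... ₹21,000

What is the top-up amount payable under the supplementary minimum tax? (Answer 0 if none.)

Supplementary minimum tax:
  Adjusted income: ₹292,500 + ₹11,300 + ₹96,100 = ₹399,900
  Less exemption ₹118,000 → base ₹281,900
  ₹281,900 × 11% = ₹31,009

Regular tax:
  ₹63,000 × 11% = ₹6,930
  ₹140,000 × 17% = ₹23,800
  ₹89,500 × 29% = ₹25,955
  → ₹56,685
  Less investment credit ₹21,000 → ₹35,685

₹31,009 ≤ ₹35,685, so no add-on is due.

₹0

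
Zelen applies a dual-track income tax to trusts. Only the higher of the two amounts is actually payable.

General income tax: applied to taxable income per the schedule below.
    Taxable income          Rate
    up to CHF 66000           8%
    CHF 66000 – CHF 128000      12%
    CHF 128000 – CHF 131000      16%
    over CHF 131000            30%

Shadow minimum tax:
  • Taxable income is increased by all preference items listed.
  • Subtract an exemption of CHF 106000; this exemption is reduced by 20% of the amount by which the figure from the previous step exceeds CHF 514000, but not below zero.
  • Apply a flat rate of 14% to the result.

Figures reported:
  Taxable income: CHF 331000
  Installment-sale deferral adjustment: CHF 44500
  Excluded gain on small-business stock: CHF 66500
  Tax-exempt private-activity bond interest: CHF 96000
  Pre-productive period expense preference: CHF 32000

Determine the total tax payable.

Shadow minimum tax:
  Adjusted income: CHF 331000 + CHF 44500 + CHF 66500 + CHF 96000 + CHF 32000 = CHF 570000
  Exemption: CHF 106000 − 20% × (CHF 570000 − CHF 514000) = CHF 106000 − CHF 11200 = CHF 94800
  Base: CHF 570000 − CHF 94800 = CHF 475200
  CHF 475200 × 14% = CHF 66528

General income tax:
  CHF 66000 × 8% = CHF 5280
  CHF 62000 × 12% = CHF 7440
  CHF 3000 × 16% = CHF 480
  CHF 200000 × 30% = CHF 60000
  → CHF 73200

CHF 73200 > CHF 66528, so the general income tax governs.

CHF 73200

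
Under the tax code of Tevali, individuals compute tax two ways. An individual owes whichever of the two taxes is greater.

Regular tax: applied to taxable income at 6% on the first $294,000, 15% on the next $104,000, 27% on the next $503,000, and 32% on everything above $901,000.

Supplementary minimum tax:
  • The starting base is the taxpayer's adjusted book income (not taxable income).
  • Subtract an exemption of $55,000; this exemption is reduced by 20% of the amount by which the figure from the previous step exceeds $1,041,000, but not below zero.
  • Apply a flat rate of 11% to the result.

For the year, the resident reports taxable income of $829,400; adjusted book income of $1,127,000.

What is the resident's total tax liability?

Regular tax:
  $294,000 × 6% = $17,640
  $104,000 × 15% = $15,600
  $431,400 × 27% = $116,478
  → $149,718

Supplementary minimum tax:
  Base (adjusted book income): $1,127,000
  Exemption: $55,000 − 20% × ($1,127,000 − $1,041,000) = $55,000 − $17,200 = $37,800
  Base: $1,127,000 − $37,800 = $1,089,200
  $1,089,200 × 11% = $119,812

$149,718 > $119,812, so the regular tax governs.

$149,718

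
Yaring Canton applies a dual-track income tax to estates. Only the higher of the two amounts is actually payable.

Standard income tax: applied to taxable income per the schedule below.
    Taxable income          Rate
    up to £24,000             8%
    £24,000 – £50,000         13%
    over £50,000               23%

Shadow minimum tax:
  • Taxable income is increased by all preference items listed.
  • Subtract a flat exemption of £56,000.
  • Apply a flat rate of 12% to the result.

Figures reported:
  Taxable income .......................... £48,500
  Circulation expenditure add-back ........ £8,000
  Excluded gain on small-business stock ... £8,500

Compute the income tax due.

£5,105

Shadow minimum tax:
  Adjusted income: £48,500 + £8,000 + £8,500 = £65,000
  Less exemption £56,000 → base £9,000
  £9,000 × 12% = £1,080

Standard income tax:
  £24,000 × 8% = £1,920
  £24,500 × 13% = £3,185
  → £5,105

£5,105 > £1,080, so the standard income tax governs.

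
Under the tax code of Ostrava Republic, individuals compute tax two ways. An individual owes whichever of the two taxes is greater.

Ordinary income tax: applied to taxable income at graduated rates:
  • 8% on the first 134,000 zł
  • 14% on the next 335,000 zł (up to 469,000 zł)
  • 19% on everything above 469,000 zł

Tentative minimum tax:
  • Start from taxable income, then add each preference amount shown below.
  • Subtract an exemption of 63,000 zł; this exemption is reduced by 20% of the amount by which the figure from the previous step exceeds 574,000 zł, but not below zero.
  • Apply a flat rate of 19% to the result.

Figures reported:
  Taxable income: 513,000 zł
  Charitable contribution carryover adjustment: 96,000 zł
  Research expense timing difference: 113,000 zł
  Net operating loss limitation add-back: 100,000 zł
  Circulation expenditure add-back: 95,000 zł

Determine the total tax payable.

Tentative minimum tax:
  Adjusted income: 513,000 zł + 96,000 zł + 113,000 zł + 100,000 zł + 95,000 zł = 917,000 zł
  Exemption: 20% × (917,000 zł − 574,000 zł) = 68,600 zł ≥ 63,000 zł, so the exemption is fully phased out
  Base: 917,000 zł − 0 zł = 917,000 zł
  917,000 zł × 19% = 174,230 zł

Ordinary income tax:
  134,000 zł × 8% = 10,720 zł
  335,000 zł × 14% = 46,900 zł
  44,000 zł × 19% = 8,360 zł
  → 65,980 zł

174,230 zł > 65,980 zł, so the tentative minimum tax is the binding amount.

174,230 zł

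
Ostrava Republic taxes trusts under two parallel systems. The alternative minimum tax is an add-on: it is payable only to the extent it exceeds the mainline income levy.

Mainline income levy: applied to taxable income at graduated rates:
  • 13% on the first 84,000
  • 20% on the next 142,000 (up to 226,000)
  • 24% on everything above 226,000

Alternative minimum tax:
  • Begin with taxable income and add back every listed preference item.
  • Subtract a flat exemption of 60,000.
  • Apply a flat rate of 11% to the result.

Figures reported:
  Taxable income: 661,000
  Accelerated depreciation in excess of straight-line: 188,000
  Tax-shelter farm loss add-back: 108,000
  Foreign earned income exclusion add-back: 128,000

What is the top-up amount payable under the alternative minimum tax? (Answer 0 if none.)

0

Mainline income levy:
  84,000 × 13% = 10,920
  142,000 × 20% = 28,400
  435,000 × 24% = 104,400
  → 143,720

Alternative minimum tax:
  Adjusted income: 661,000 + 188,000 + 108,000 + 128,000 = 1,085,000
  Less exemption 60,000 → base 1,025,000
  1,025,000 × 11% = 112,750

112,750 ≤ 143,720, so no add-on is due.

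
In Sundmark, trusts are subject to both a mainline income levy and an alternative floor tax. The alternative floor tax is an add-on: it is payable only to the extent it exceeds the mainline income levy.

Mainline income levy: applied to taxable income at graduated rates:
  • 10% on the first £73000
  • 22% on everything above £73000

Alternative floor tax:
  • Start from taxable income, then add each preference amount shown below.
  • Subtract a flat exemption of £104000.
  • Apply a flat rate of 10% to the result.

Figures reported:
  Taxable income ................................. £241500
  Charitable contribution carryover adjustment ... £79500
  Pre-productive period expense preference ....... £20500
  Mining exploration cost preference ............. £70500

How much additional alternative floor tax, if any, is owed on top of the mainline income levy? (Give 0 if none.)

£0

Alternative floor tax:
  Adjusted income: £241500 + £79500 + £20500 + £70500 = £412000
  Less exemption £104000 → base £308000
  £308000 × 10% = £30800

Mainline income levy:
  £73000 × 10% = £7300
  £168500 × 22% = £37070
  → £44370

£30800 ≤ £44370, so no add-on is due.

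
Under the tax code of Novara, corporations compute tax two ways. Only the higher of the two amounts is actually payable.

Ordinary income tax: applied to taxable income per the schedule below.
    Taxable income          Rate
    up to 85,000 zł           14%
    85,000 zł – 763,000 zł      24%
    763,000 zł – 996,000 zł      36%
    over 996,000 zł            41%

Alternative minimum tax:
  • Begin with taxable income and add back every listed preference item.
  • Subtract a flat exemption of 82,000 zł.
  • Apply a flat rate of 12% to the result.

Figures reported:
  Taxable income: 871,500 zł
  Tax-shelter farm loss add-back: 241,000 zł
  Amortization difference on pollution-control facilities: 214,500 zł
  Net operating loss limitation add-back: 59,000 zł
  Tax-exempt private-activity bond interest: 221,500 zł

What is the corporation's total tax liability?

213,680 zł

Alternative minimum tax:
  Adjusted income: 871,500 zł + 241,000 zł + 214,500 zł + 59,000 zł + 221,500 zł = 1,607,500 zł
  Less exemption 82,000 zł → base 1,525,500 zł
  1,525,500 zł × 12% = 183,060 zł

Ordinary income tax:
  85,000 zł × 14% = 11,900 zł
  678,000 zł × 24% = 162,720 zł
  108,500 zł × 36% = 39,060 zł
  → 213,680 zł

213,680 zł > 183,060 zł, so the ordinary income tax governs.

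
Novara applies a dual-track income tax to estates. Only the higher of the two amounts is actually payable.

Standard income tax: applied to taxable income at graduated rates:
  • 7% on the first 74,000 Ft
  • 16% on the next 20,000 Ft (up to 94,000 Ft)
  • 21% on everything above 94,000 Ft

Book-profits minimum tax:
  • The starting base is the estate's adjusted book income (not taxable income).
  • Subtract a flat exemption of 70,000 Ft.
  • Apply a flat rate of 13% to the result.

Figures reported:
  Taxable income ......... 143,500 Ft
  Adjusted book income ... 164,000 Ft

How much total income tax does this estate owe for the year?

Book-profits minimum tax:
  Base (adjusted book income): 164,000 Ft
  Less exemption 70,000 Ft → base 94,000 Ft
  94,000 Ft × 13% = 12,220 Ft

Standard income tax:
  74,000 Ft × 7% = 5,180 Ft
  20,000 Ft × 16% = 3,200 Ft
  49,500 Ft × 21% = 10,395 Ft
  → 18,775 Ft

18,775 Ft > 12,220 Ft, so the standard income tax governs.

18,775 Ft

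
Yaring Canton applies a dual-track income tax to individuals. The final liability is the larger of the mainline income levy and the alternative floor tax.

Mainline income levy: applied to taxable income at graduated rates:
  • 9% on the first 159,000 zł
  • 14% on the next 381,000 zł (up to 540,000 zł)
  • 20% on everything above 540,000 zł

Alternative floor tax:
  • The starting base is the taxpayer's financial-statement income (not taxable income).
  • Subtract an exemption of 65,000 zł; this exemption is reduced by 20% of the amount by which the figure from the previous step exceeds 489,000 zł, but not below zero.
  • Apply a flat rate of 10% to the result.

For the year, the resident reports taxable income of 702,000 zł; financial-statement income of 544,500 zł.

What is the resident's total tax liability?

Alternative floor tax:
  Base (financial-statement income): 544,500 zł
  Exemption: 65,000 zł − 20% × (544,500 zł − 489,000 zł) = 65,000 zł − 11,100 zł = 53,900 zł
  Base: 544,500 zł − 53,900 zł = 490,600 zł
  490,600 zł × 10% = 49,060 zł

Mainline income levy:
  159,000 zł × 9% = 14,310 zł
  381,000 zł × 14% = 53,340 zł
  162,000 zł × 20% = 32,400 zł
  → 100,050 zł

100,050 zł > 49,060 zł, so the mainline income levy governs.

100,050 zł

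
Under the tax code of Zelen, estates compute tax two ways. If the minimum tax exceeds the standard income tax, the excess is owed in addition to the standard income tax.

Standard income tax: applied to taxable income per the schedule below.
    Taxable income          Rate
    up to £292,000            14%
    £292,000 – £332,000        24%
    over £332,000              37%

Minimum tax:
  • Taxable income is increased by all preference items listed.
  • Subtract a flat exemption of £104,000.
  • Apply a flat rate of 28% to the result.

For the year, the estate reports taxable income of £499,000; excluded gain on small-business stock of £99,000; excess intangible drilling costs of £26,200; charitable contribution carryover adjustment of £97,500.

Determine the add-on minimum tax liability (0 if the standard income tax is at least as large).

£60,686

Minimum tax:
  Adjusted income: £499,000 + £99,000 + £26,200 + £97,500 = £721,700
  Less exemption £104,000 → base £617,700
  £617,700 × 28% = £172,956

Standard income tax:
  £292,000 × 14% = £40,880
  £40,000 × 24% = £9,600
  £167,000 × 37% = £61,790
  → £112,270

Excess of minimum tax over standard income tax: £172,956 − £112,270 = £60,686.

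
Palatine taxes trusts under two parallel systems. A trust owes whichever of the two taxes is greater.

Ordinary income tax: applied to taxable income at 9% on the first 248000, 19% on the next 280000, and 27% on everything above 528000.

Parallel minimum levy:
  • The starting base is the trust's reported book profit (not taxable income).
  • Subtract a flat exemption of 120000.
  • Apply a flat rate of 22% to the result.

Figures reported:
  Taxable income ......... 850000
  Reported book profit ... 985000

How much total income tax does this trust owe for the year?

Ordinary income tax:
  248000 × 9% = 22320
  280000 × 19% = 53200
  322000 × 27% = 86940
  → 162460

Parallel minimum levy:
  Base (reported book profit): 985000
  Less exemption 120000 → base 865000
  865000 × 22% = 190300

190300 > 162460, so the parallel minimum levy is the binding amount.

190300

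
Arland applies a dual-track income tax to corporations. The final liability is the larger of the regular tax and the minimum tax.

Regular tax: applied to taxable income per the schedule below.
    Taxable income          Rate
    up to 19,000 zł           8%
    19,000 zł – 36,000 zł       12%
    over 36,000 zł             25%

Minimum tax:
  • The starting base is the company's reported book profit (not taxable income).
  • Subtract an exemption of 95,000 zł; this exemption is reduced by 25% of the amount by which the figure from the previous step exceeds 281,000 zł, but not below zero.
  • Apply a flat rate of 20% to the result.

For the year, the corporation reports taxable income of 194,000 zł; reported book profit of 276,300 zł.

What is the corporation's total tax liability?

Regular tax:
  19,000 zł × 8% = 1,520 zł
  17,000 zł × 12% = 2,040 zł
  158,000 zł × 25% = 39,500 zł
  → 43,060 zł

Minimum tax:
  Base (reported book profit): 276,300 zł
  Exemption: 276,300 zł ≤ 281,000 zł, so full 95,000 zł applies
  Base: 276,300 zł − 95,000 zł = 181,300 zł
  181,300 zł × 20% = 36,260 zł

43,060 zł > 36,260 zł, so the regular tax governs.

43,060 zł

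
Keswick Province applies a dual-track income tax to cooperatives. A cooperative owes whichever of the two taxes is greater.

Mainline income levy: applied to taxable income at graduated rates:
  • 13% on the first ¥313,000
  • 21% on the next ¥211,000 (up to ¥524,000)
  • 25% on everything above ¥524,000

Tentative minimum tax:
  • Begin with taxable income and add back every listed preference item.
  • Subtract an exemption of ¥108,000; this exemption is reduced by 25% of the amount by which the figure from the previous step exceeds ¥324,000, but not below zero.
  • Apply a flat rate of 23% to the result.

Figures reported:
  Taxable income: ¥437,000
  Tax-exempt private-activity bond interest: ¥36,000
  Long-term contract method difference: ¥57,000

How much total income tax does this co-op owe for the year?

Mainline income levy:
  ¥313,000 × 13% = ¥40,690
  ¥124,000 × 21% = ¥26,040
  → ¥66,730

Tentative minimum tax:
  Adjusted income: ¥437,000 + ¥36,000 + ¥57,000 = ¥530,000
  Exemption: ¥108,000 − 25% × (¥530,000 − ¥324,000) = ¥108,000 − ¥51,500 = ¥56,500
  Base: ¥530,000 − ¥56,500 = ¥473,500
  ¥473,500 × 23% = ¥108,905

¥108,905 > ¥66,730, so the tentative minimum tax is the binding amount.

¥108,905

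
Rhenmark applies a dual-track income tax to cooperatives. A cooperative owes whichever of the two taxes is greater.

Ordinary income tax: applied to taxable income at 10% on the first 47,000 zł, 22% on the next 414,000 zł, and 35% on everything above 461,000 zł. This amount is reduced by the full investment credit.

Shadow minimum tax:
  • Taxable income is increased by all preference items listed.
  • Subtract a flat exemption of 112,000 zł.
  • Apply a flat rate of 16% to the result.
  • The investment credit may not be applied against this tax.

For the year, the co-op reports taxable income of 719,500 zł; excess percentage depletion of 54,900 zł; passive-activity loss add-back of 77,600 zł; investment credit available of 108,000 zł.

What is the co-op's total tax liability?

Shadow minimum tax:
  Adjusted income: 719,500 zł + 54,900 zł + 77,600 zł = 852,000 zł
  Less exemption 112,000 zł → base 740,000 zł
  740,000 zł × 16% = 118,400 zł

Ordinary income tax:
  47,000 zł × 10% = 4,700 zł
  414,000 zł × 22% = 91,080 zł
  258,500 zł × 35% = 90,475 zł
  → 186,255 zł
  Less investment credit 108,000 zł → 78,255 zł

118,400 zł > 78,255 zł, so the shadow minimum tax is the binding amount.

118,400 zł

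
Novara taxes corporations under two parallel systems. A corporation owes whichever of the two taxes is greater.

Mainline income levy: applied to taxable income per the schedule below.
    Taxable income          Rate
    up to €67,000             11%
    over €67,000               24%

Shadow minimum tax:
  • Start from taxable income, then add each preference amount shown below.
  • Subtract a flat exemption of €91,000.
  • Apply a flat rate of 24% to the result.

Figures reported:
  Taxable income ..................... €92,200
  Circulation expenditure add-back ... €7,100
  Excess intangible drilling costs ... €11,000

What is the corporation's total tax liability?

Shadow minimum tax:
  Adjusted income: €92,200 + €7,100 + €11,000 = €110,300
  Less exemption €91,000 → base €19,300
  €19,300 × 24% = €4,632

Mainline income levy:
  €67,000 × 11% = €7,370
  €25,200 × 24% = €6,048
  → €13,418

€13,418 > €4,632, so the mainline income levy governs.

€13,418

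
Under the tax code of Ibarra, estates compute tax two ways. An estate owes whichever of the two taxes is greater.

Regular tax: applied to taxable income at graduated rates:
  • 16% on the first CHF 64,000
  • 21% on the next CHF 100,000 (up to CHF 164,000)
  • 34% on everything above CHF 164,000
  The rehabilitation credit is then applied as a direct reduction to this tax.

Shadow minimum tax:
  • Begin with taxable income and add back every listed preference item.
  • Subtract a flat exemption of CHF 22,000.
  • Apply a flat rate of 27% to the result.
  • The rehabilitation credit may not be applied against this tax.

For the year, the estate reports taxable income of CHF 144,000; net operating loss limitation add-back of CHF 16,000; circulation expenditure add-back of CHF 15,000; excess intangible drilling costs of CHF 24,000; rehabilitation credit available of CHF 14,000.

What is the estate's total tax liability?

CHF 47,790

Shadow minimum tax:
  Adjusted income: CHF 144,000 + CHF 16,000 + CHF 15,000 + CHF 24,000 = CHF 199,000
  Less exemption CHF 22,000 → base CHF 177,000
  CHF 177,000 × 27% = CHF 47,790

Regular tax:
  CHF 64,000 × 16% = CHF 10,240
  CHF 80,000 × 21% = CHF 16,800
  → CHF 27,040
  Less rehabilitation credit CHF 14,000 → CHF 13,040

CHF 47,790 > CHF 13,040, so the shadow minimum tax is the binding amount.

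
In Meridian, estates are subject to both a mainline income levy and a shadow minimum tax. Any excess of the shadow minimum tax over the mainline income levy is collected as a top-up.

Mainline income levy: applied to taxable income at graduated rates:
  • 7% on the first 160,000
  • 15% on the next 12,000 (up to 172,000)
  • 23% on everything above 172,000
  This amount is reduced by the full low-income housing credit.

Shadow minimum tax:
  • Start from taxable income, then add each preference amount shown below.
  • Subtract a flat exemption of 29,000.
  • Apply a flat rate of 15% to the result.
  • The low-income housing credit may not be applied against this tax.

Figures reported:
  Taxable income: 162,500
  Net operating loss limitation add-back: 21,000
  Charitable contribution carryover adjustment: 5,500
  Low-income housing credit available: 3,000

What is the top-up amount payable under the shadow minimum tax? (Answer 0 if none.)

Shadow minimum tax:
  Adjusted income: 162,500 + 21,000 + 5,500 = 189,000
  Less exemption 29,000 → base 160,000
  160,000 × 15% = 24,000

Mainline income levy:
  160,000 × 7% = 11,200
  2,500 × 15% = 375
  → 11,575
  Less low-income housing credit 3,000 → 8,575

Excess of shadow minimum tax over mainline income levy: 24,000 − 8,575 = 15,425.

15,425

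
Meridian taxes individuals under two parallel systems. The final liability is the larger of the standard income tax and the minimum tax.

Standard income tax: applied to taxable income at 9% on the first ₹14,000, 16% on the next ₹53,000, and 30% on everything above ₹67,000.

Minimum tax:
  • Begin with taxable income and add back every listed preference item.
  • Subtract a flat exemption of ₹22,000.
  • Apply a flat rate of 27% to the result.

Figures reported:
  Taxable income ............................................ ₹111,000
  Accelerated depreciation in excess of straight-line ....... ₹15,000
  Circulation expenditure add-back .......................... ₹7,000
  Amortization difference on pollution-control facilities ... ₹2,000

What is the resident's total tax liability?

₹30,510

Minimum tax:
  Adjusted income: ₹111,000 + ₹15,000 + ₹7,000 + ₹2,000 = ₹135,000
  Less exemption ₹22,000 → base ₹113,000
  ₹113,000 × 27% = ₹30,510

Standard income tax:
  ₹14,000 × 9% = ₹1,260
  ₹53,000 × 16% = ₹8,480
  ₹44,000 × 30% = ₹13,200
  → ₹22,940

₹30,510 > ₹22,940, so the minimum tax is the binding amount.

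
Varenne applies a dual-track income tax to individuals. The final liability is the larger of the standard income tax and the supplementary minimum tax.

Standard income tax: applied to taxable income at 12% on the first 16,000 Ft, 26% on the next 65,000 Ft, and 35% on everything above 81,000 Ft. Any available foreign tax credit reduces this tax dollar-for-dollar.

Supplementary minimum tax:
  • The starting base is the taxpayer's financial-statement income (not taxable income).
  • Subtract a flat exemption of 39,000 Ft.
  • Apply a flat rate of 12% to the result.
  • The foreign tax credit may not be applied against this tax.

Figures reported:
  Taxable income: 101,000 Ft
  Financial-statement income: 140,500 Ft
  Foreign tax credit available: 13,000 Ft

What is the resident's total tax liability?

Standard income tax:
  16,000 Ft × 12% = 1,920 Ft
  65,000 Ft × 26% = 16,900 Ft
  20,000 Ft × 35% = 7,000 Ft
  → 25,820 Ft
  Less foreign tax credit 13,000 Ft → 12,820 Ft

Supplementary minimum tax:
  Base (financial-statement income): 140,500 Ft
  Less exemption 39,000 Ft → base 101,500 Ft
  101,500 Ft × 12% = 12,180 Ft

12,820 Ft > 12,180 Ft, so the standard income tax governs.

12,820 Ft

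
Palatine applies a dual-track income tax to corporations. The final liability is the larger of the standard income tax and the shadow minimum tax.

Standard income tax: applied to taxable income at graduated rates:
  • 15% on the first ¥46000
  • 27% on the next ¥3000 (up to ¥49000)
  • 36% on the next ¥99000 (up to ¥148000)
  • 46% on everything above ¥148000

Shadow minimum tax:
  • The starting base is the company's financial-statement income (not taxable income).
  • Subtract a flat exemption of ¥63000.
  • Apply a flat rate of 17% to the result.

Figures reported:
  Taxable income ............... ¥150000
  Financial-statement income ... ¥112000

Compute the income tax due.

¥44270

Shadow minimum tax:
  Base (financial-statement income): ¥112000
  Less exemption ¥63000 → base ¥49000
  ¥49000 × 17% = ¥8330

Standard income tax:
  ¥46000 × 15% = ¥6900
  ¥3000 × 27% = ¥810
  ¥99000 × 36% = ¥35640
  ¥2000 × 46% = ¥920
  → ¥44270

¥44270 > ¥8330, so the standard income tax governs.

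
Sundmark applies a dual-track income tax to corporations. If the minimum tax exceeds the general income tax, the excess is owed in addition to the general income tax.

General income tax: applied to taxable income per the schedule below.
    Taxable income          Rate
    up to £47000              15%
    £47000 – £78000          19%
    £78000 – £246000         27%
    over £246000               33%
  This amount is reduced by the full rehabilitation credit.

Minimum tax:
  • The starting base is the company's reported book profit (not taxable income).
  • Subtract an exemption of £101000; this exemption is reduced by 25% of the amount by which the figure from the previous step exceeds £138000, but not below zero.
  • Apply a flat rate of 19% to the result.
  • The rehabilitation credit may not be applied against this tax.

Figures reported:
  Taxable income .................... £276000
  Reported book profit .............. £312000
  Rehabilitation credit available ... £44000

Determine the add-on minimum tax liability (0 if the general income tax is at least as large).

£24155

General income tax:
  £47000 × 15% = £7050
  £31000 × 19% = £5890
  £168000 × 27% = £45360
  £30000 × 33% = £9900
  → £68200
  Less rehabilitation credit £44000 → £24200

Minimum tax:
  Base (reported book profit): £312000
  Exemption: £101000 − 25% × (£312000 − £138000) = £101000 − £43500 = £57500
  Base: £312000 − £57500 = £254500
  £254500 × 19% = £48355

Excess of minimum tax over general income tax: £48355 − £24200 = £24155.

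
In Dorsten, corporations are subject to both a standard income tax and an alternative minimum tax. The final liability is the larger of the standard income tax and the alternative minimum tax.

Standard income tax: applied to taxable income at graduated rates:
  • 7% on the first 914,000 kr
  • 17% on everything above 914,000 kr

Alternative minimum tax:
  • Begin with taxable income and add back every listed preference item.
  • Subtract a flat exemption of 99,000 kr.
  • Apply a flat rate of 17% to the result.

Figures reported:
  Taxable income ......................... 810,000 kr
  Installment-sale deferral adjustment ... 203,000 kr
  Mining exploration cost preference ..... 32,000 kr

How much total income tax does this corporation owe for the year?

160,820 kr

Standard income tax:
  810,000 kr × 7% = 56,700 kr

Alternative minimum tax:
  Adjusted income: 810,000 kr + 203,000 kr + 32,000 kr = 1,045,000 kr
  Less exemption 99,000 kr → base 946,000 kr
  946,000 kr × 17% = 160,820 kr

160,820 kr > 56,700 kr, so the alternative minimum tax is the binding amount.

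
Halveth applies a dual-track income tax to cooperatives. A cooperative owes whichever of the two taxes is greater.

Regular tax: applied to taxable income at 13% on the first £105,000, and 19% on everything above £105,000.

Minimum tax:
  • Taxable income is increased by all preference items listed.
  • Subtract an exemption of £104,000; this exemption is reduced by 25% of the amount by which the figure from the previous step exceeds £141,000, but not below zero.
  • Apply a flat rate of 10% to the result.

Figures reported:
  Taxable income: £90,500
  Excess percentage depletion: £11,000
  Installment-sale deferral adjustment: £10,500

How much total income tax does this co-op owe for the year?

Regular tax:
  £90,500 × 13% = £11,765

Minimum tax:
  Adjusted income: £90,500 + £11,000 + £10,500 = £112,000
  Exemption: £112,000 ≤ £141,000, so full £104,000 applies
  Base: £112,000 − £104,000 = £8,000
  £8,000 × 10% = £800

£11,765 > £800, so the regular tax governs.

£11,765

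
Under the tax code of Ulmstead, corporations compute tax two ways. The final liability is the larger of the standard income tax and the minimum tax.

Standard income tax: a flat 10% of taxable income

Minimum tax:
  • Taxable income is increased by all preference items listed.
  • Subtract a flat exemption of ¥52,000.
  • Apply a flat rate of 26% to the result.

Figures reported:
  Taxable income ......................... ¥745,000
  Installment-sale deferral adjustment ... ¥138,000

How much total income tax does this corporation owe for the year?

Standard income tax:
  ¥745,000 × 10% = ¥74,500

Minimum tax:
  Adjusted income: ¥745,000 + ¥138,000 = ¥883,000
  Less exemption ¥52,000 → base ¥831,000
  ¥831,000 × 26% = ¥216,060

¥216,060 > ¥74,500, so the minimum tax is the binding amount.

¥216,060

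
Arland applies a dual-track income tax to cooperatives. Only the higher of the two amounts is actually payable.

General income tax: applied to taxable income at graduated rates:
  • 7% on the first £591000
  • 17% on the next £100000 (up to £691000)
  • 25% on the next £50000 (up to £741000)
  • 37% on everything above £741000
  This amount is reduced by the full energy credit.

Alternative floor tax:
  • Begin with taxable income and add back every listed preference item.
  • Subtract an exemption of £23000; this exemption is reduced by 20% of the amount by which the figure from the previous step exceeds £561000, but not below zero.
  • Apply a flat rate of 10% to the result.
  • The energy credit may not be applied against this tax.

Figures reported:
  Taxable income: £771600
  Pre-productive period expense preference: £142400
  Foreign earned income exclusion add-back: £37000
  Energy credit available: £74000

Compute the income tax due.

General income tax:
  £591000 × 7% = £41370
  £100000 × 17% = £17000
  £50000 × 25% = £12500
  £30600 × 37% = £11322
  → £82192
  Less energy credit £74000 → £8192

Alternative floor tax:
  Adjusted income: £771600 + £142400 + £37000 = £951000
  Exemption: 20% × (£951000 − £561000) = £78000 ≥ £23000, so the exemption is fully phased out
  Base: £951000 − £0 = £951000
  £951000 × 10% = £95100

£95100 > £8192, so the alternative floor tax is the binding amount.

£95100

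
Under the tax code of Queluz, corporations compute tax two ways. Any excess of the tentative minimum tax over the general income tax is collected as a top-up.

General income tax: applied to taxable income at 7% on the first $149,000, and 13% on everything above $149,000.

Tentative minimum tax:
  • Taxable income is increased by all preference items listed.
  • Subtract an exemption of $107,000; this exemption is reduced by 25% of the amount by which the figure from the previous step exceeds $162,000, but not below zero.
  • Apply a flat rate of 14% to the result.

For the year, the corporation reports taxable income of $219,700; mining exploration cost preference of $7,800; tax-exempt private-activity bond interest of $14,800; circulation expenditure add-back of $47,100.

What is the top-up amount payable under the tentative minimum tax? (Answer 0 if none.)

Tentative minimum tax:
  Adjusted income: $219,700 + $7,800 + $14,800 + $47,100 = $289,400
  Exemption: $107,000 − 25% × ($289,400 − $162,000) = $107,000 − $31,850 = $75,150
  Base: $289,400 − $75,150 = $214,250
  $214,250 × 14% = $29,995

General income tax:
  $149,000 × 7% = $10,430
  $70,700 × 13% = $9,191
  → $19,621

Excess of tentative minimum tax over general income tax: $29,995 − $19,621 = $10,374.

$10,374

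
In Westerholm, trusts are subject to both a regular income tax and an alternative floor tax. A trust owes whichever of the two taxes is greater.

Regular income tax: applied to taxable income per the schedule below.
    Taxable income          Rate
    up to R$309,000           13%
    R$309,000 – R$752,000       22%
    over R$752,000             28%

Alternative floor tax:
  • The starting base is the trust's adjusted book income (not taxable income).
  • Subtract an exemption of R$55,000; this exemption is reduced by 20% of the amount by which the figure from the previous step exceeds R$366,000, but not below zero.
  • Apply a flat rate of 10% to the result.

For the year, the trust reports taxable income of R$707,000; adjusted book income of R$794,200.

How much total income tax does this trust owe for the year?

Alternative floor tax:
  Base (adjusted book income): R$794,200
  Exemption: 20% × (R$794,200 − R$366,000) = R$85,640 ≥ R$55,000, so the exemption is fully phased out
  Base: R$794,200 − R$0 = R$794,200
  R$794,200 × 10% = R$79,420

Regular income tax:
  R$309,000 × 13% = R$40,170
  R$398,000 × 22% = R$87,560
  → R$127,730

R$127,730 > R$79,420, so the regular income tax governs.

R$127,730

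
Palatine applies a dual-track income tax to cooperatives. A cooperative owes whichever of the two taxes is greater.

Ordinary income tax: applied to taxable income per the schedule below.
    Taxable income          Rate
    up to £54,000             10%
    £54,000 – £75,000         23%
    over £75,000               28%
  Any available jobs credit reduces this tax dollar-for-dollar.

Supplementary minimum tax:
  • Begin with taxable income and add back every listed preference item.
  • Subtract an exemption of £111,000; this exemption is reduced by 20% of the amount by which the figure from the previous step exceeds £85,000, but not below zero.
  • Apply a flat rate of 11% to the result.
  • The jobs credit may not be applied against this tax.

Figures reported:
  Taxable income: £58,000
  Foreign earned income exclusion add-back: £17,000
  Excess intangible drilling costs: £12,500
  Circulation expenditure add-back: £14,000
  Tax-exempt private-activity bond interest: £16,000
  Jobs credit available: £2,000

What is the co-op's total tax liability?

Supplementary minimum tax:
  Adjusted income: £58,000 + £17,000 + £12,500 + £14,000 + £16,000 = £117,500
  Exemption: £111,000 − 20% × (£117,500 − £85,000) = £111,000 − £6,500 = £104,500
  Base: £117,500 − £104,500 = £13,000
  £13,000 × 11% = £1,430

Ordinary income tax:
  £54,000 × 10% = £5,400
  £4,000 × 23% = £920
  → £6,320
  Less jobs credit £2,000 → £4,320

£4,320 > £1,430, so the ordinary income tax governs.

£4,320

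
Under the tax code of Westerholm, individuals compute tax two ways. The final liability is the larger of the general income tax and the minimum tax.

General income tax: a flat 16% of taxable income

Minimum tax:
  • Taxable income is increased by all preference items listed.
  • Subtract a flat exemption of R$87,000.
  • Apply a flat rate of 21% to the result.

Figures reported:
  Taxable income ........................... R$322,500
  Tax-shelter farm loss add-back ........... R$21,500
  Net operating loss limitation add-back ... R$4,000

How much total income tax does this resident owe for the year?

Minimum tax:
  Adjusted income: R$322,500 + R$21,500 + R$4,000 = R$348,000
  Less exemption R$87,000 → base R$261,000
  R$261,000 × 21% = R$54,810

General income tax:
  R$322,500 × 16% = R$51,600

R$54,810 > R$51,600, so the minimum tax is the binding amount.

R$54,810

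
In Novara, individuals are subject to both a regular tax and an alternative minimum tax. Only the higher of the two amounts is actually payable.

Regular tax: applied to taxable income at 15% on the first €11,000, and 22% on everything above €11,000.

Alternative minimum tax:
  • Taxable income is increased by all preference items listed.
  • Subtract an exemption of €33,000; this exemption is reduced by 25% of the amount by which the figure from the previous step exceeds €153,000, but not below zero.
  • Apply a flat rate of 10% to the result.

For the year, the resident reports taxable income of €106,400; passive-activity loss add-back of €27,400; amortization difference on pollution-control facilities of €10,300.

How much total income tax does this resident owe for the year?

Regular tax:
  €11,000 × 15% = €1,650
  €95,400 × 22% = €20,988
  → €22,638

Alternative minimum tax:
  Adjusted income: €106,400 + €27,400 + €10,300 = €144,100
  Exemption: €144,100 ≤ €153,000, so full €33,000 applies
  Base: €144,100 − €33,000 = €111,100
  €111,100 × 10% = €11,110

€22,638 > €11,110, so the regular tax governs.

€22,638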